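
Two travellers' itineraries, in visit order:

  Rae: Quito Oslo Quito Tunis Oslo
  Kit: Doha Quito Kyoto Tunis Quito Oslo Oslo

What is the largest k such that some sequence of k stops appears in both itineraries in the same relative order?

3

Taking Quito at Rae[1]=Kit[5], Oslo at Rae[2]=Kit[6], Oslo at Rae[5]=Kit[7] gives a common subsequence of length 3, and the DP table's final entry dp[5][7] is also 3, so no common subsequence is longer.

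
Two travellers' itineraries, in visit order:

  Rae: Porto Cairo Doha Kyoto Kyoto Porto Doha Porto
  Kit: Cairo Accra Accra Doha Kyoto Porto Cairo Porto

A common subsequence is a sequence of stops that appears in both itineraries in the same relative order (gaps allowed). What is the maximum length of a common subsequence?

5

Taking Cairo [2,1], Doha [3,4], Kyoto [5,5], Porto [6,6], Porto [8,8] gives a common subsequence of length 5. Since dp[8][8] = 5, nothing longer is possible.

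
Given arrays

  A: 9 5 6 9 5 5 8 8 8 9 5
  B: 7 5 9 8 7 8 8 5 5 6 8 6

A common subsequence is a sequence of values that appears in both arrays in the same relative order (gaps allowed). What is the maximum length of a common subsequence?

6

One common subsequence of length 6: 5 [2,2] → 9 [4,3] → 8 [7,4] → 8 [8,6] → 8 [9,7] → 5 [11,9]. dp[11][12] = 6 confirms this is the maximum.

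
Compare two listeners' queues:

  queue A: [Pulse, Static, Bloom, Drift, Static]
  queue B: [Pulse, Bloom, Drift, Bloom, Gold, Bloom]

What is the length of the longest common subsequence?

3

Match Pulse at queue A[1]=queue B[1], then Bloom at queue A[3]=queue B[2], then Drift at queue A[4]=queue B[3] — 3 songs in the same relative order in both. Since dp[5][6] = 3, nothing longer is possible.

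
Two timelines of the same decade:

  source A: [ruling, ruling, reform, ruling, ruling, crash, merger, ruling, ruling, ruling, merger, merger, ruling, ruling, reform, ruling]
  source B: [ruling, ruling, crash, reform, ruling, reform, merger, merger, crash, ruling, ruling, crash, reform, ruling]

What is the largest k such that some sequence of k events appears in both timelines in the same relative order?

10

Taking ruling at source A[1]=source B[1]; then ruling at source A[2]=source B[2]; then reform at source A[3]=source B[4]; then ruling at source A[4]=source B[5]; then merger at source A[7]=source B[7]; then merger at source A[11]=source B[8]; then ruling at source A[13]=source B[10]; then ruling at source A[14]=source B[11]; then reform at source A[15]=source B[13]; then ruling at source A[16]=source B[14] gives a common subsequence of length 10, and the DP table's final entry dp[16][14] is also 10, so no common subsequence is longer.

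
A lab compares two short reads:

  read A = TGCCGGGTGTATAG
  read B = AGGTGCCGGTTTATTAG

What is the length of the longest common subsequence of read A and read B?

One common subsequence of length 12: T at read A[1]=read B[4]; then G at read A[2]=read B[5]; then C at read A[3]=read B[6]; then C at read A[4]=read B[7]; then G at read A[5]=read B[8]; then G at read A[6]=read B[9]; then T at read A[8]=read B[11]; then T at read A[10]=read B[12]; then A at read A[11]=read B[13]; then T at read A[12]=read B[15]; then A at read A[13]=read B[16]; then G at read A[14]=read B[17]. Since dp[14][17] = 12, nothing longer is possible.

12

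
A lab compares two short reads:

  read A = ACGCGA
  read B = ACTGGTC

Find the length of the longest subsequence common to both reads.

Taking A [1,1] → C [2,2] → G [3,5] → C [4,7] gives a common subsequence of length 4. Since dp[6][7] = 4, nothing longer is possible.

4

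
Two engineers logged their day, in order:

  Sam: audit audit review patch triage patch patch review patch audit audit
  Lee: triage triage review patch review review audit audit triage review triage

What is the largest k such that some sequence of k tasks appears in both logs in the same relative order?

5

Taking review [3,3], then patch [4,4], then review [8,6], then audit [10,7], then audit [11,8] gives a common subsequence of length 5. dp[11][11] = 5 confirms this is the maximum.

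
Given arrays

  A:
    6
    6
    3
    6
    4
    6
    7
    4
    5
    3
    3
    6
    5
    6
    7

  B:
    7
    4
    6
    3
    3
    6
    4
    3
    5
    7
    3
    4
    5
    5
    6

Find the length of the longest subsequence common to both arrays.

One common subsequence of length 9: 6 (A #1, B #3) → 3 (A #3, B #5) → 6 (A #4, B #6) → 4 (A #5, B #7) → 7 (A #7, B #10) → 4 (A #8, B #12) → 5 (A #9, B #13) → 5 (A #13, B #14) → 6 (A #14, B #15), and the DP table's final entry dp[15][15] is also 9, so no common subsequence is longer.

9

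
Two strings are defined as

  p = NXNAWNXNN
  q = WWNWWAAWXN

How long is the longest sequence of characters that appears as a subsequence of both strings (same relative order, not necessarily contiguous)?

Let dp[i][j] be the LCS length of the first i characters of p and the first j characters of q. dp[i][j] = dp[i-1][j-1]+1 when the i-th and j-th characters match, else max(dp[i-1][j], dp[i][j-1]).
    ·  W  W  N  W  W  A  A  W  X  N
 ·  0  0  0  0  0  0  0  0  0  0  0
 N  0  0  0  1  1  1  1  1  1  1  1
 X  0  0  0  1  1  1  1  1  1  2  2
 N  0  0  0  1  1  1  1  1  1  2  3
 A  0  0  0  1  1  1  2  2  2  2  3
 W  0  1  1  1  2  2  2  2  3  3  3
 N  0  1  1  2  2  2  2  2  3  3  4
 X  0  1  1  2  2  2  2  2  3  4  4
 N  0  1  1  2  2  2  2  2  3  4  5
 N  0  1  1  2  2  2  2  2  3  4  5
dp[9][10] = 5. One LCS (by backtracking along matches): NAWXN.

5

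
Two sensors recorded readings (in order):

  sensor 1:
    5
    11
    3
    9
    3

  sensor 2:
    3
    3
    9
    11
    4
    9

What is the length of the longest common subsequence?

Match 11 [2,4]; then 9 [4,6] — 2 values in the same relative order in both. dp[5][6] = 2 confirms this is the maximum.

2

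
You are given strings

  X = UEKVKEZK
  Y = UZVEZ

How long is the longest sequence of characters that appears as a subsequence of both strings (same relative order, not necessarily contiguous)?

Match U at X[1]=Y[1], V at X[4]=Y[3], E at X[6]=Y[4], Z at X[7]=Y[5] — 4 characters in the same relative order in both. dp[8][5] = 4 confirms this is the maximum.

4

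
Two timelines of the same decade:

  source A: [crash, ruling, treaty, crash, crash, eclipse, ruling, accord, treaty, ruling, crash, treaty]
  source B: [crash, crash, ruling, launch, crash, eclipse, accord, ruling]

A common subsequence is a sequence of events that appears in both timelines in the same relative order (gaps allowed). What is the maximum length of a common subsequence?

6

Pick crash at source A[1]=source B[2], then ruling at source A[2]=source B[3], then crash at source A[5]=source B[5], then eclipse at source A[6]=source B[6], then accord at source A[8]=source B[7], then ruling at source A[10]=source B[8]; all 6 events appear in both, in order. dp[12][8] = 6 confirms this is the maximum.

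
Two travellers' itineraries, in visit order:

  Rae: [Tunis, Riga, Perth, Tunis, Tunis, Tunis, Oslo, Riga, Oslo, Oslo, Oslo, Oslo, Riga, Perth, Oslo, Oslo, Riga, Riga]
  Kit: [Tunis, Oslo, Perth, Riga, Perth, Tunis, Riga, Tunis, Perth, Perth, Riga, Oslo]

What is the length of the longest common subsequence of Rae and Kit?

7

Taking Tunis (Rae #1, Kit #1), Riga (Rae #2, Kit #4), Perth (Rae #3, Kit #5), Tunis (Rae #4, Kit #6), Tunis (Rae #5, Kit #8), Riga (Rae #13, Kit #11), Oslo (Rae #16, Kit #12) gives a common subsequence of length 7. Since dp[18][12] = 7, nothing longer is possible.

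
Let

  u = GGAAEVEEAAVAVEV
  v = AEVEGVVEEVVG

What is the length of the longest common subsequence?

Taking A [4,1] → E [5,2] → V [6,3] → E [7,4] → V [11,6] → V [13,7] → E [14,9] → V [15,11] gives a common subsequence of length 8. dp[15][12] = 8 confirms this is the maximum.

8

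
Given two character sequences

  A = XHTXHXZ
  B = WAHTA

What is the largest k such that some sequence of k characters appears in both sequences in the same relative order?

Pick H (A #2, B #3), T (A #3, B #4); all 2 characters appear in both, in order. dp[7][5] = 2 confirms this is the maximum.

2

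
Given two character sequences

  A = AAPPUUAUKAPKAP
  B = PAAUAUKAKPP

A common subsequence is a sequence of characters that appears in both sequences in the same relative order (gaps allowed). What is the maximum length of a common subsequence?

9

Pick A at A[1]=B[2] → A at A[2]=B[3] → U at A[6]=B[4] → A at A[7]=B[5] → U at A[8]=B[6] → K at A[9]=B[7] → A at A[10]=B[8] → P at A[11]=B[10] → P at A[14]=B[11]; all 9 characters appear in both, in order. The LCS DP gives dp[14][11] = 9, so this is optimal.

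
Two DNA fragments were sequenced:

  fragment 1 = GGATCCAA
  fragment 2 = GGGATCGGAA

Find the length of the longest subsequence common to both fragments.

7

One common subsequence of length 7: G at fragment 1[1]=fragment 2[2]; then G at fragment 1[2]=fragment 2[3]; then A at fragment 1[3]=fragment 2[4]; then T at fragment 1[4]=fragment 2[5]; then C at fragment 1[5]=fragment 2[6]; then A at fragment 1[7]=fragment 2[9]; then A at fragment 1[8]=fragment 2[10]. The LCS DP gives dp[8][10] = 7, so this is optimal.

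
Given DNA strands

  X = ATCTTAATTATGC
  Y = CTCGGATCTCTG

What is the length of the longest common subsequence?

7

One common subsequence of length 7: T [2,2], then C [3,3], then A [7,6], then T [8,7], then T [9,9], then T [11,11], then G [12,12]. dp[13][12] = 7 confirms this is the maximum.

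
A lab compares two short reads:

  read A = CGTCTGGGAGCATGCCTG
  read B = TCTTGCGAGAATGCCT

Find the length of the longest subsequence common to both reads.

13

One common subsequence of length 13: C [1,2] → T [3,3] → T [5,4] → G [6,5] → G [7,7] → G [8,9] → A [9,10] → A [12,11] → T [13,12] → G [14,13] → C [15,14] → C [16,15] → T [17,16], and the DP table's final entry dp[18][16] is also 13, so no common subsequence is longer.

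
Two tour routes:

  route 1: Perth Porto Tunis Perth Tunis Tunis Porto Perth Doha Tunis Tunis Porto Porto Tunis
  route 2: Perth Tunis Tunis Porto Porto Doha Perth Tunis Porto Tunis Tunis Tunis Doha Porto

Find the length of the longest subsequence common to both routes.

Pick Perth at route 1[1]=route 2[1], then Porto at route 1[2]=route 2[5], then Perth at route 1[4]=route 2[7], then Tunis at route 1[5]=route 2[8], then Tunis at route 1[6]=route 2[10], then Tunis at route 1[10]=route 2[11], then Tunis at route 1[11]=route 2[12], then Porto at route 1[13]=route 2[14]; all 8 stops appear in both, in order. Since dp[14][14] = 8, nothing longer is possible.

8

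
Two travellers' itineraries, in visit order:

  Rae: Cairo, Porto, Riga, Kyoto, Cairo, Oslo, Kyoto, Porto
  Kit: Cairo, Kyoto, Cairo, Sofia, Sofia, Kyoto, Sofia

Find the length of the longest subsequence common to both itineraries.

4

Match Cairo (Rae #1, Kit #1), then Kyoto (Rae #4, Kit #2), then Cairo (Rae #5, Kit #3), then Kyoto (Rae #7, Kit #6) — 4 stops in the same relative order in both. Since dp[8][7] = 4, nothing longer is possible.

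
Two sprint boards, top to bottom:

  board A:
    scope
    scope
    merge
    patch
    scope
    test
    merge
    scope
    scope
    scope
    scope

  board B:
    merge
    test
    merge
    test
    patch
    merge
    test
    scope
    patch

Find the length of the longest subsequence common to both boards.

Pick merge (board A #3, board B #3), patch (board A #4, board B #5), test (board A #6, board B #7), scope (board A #8, board B #8); all 4 tasks appear in both, in order. dp[11][9] = 4 confirms this is the maximum.

4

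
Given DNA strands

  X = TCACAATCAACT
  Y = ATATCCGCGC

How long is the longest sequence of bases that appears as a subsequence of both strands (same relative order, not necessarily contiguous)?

Let dp[i][j] be the LCS length of the first i bases of X and the first j bases of Y. dp[i][j] = dp[i-1][j-1]+1 when the i-th and j-th bases match, else max(dp[i-1][j], dp[i][j-1]).
    ·  A  T  A  T  C  C  G  C  G  C
 ·  0  0  0  0  0  0  0  0  0  0  0
 T  0  0  1  1  1  1  1  1  1  1  1
 C  0  0  1  1  1  2  2  2  2  2  2
 A  0  1  1  2  2  2  2  2  2  2  2
 C  0  1  1  2  2  3  3  3  3  3  3
 A  0  1  1  2  2  3  3  3  3  3  3
 A  0  1  1  2  2  3  3  3  3  3  3
 T  0  1  2  2  3  3  3  3  3  3  3
 C  0  1  2  2  3  4  4  4  4  4  4
 A  0  1  2  3  3  4  4  4  4  4  4
 A  0  1  2  3  3  4  4  4  4  4  4
 C  0  1  2  3  3  4  5  5  5  5  5
 T  0  1  2  3  4  4  5  5  5  5  5
dp[12][10] = 5. One LCS (by backtracking along matches): TCCCC.

5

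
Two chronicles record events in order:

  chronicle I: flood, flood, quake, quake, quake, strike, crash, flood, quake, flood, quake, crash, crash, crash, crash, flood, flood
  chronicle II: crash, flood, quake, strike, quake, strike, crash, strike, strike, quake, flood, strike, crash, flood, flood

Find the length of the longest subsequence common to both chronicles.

10

Taking flood at chronicle I[2]=chronicle II[2]; then quake at chronicle I[3]=chronicle II[3]; then quake at chronicle I[5]=chronicle II[5]; then strike at chronicle I[6]=chronicle II[6]; then crash at chronicle I[7]=chronicle II[7]; then quake at chronicle I[9]=chronicle II[10]; then flood at chronicle I[10]=chronicle II[11]; then crash at chronicle I[15]=chronicle II[13]; then flood at chronicle I[16]=chronicle II[14]; then flood at chronicle I[17]=chronicle II[15] gives a common subsequence of length 10. The LCS DP gives dp[17][15] = 10, so this is optimal.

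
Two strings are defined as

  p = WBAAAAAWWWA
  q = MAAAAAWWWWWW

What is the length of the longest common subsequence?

Match A (p #3, q #2), then A (p #4, q #3), then A (p #5, q #4), then A (p #6, q #5), then A (p #7, q #6), then W (p #8, q #10), then W (p #9, q #11), then W (p #10, q #12) — 8 characters in the same relative order in both, and the DP table's final entry dp[11][12] is also 8, so no common subsequence is longer.

8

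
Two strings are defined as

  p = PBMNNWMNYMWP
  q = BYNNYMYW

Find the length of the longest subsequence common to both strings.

Match B [2,1]; then N [4,3]; then N [5,4]; then M [7,6]; then Y [9,7]; then W [11,8] — 6 characters in the same relative order in both. dp[12][8] = 6 confirms this is the maximum.

6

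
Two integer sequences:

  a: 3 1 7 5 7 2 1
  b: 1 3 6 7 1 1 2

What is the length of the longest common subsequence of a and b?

Let dp[i][j] be the LCS length of the first i values of a and the first j values of b. dp[i][j] = dp[i-1][j-1]+1 when the i-th and j-th values match, else max(dp[i-1][j], dp[i][j-1]).
    ·  1  3  6  7  1  1  2
 ·  0  0  0  0  0  0  0  0
 3  0  0  1  1  1  1  1  1
 1  0  1  1  1  1  2  2  2
 7  0  1  1  1  2  2  2  2
 5  0  1  1  1  2  2  2  2
 7  0  1  1  1  2  2  2  2
 2  0  1  1  1  2  2  2  3
 1  0  1  1  1  2  3  3  3
dp[7][7] = 3. One LCS (by backtracking along matches): 3, 1, 2.

3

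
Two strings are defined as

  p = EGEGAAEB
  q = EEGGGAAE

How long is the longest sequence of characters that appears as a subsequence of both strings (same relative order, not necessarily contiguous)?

Let dp[i][j] be the LCS length of the first i characters of p and the first j characters of q. dp[i][j] = dp[i-1][j-1]+1 when the i-th and j-th characters match, else max(dp[i-1][j], dp[i][j-1]).
    ·  E  E  G  G  G  A  A  E
 ·  0  0  0  0  0  0  0  0  0
 E  0  1  1  1  1  1  1  1  1
 G  0  1  1  2  2  2  2  2  2
 E  0  1  2  2  2  2  2  2  3
 G  0  1  2  3  3  3  3  3  3
 A  0  1  2  3  3  3  4  4  4
 A  0  1  2  3  3  3  4  5  5
 E  0  1  2  3  3  3  4  5  6
 B  0  1  2  3  3  3  4  5  6
dp[8][8] = 6. One LCS (by backtracking along matches): EGGAAE.

6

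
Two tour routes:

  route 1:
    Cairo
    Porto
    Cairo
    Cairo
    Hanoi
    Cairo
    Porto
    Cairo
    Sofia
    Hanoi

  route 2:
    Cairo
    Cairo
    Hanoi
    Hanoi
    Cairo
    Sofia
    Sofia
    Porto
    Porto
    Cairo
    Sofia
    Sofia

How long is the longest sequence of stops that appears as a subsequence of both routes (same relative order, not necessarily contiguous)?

7

Pick Cairo (route 1 #1, route 2 #1), Cairo (route 1 #3, route 2 #2), Hanoi (route 1 #5, route 2 #4), Cairo (route 1 #6, route 2 #5), Porto (route 1 #7, route 2 #9), Cairo (route 1 #8, route 2 #10), Sofia (route 1 #9, route 2 #12); all 7 stops appear in both, in order. The LCS DP gives dp[10][12] = 7, so this is optimal.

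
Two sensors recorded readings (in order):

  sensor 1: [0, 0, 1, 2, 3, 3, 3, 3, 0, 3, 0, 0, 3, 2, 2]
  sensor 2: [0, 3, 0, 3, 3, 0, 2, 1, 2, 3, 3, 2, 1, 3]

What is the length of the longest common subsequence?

8

Pick 0 at sensor 1[1]=sensor 2[1], then 0 at sensor 1[2]=sensor 2[3], then 3 at sensor 1[7]=sensor 2[4], then 3 at sensor 1[8]=sensor 2[5], then 0 at sensor 1[9]=sensor 2[6], then 3 at sensor 1[10]=sensor 2[10], then 3 at sensor 1[13]=sensor 2[11], then 2 at sensor 1[14]=sensor 2[12]; all 8 values appear in both, in order. The LCS DP gives dp[15][14] = 8, so this is optimal.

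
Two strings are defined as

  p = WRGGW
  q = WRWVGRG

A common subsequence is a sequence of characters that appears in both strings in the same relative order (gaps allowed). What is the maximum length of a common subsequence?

Let dp[i][j] be the LCS length of the first i characters of p and the first j characters of q. dp[i][j] = dp[i-1][j-1]+1 when the i-th and j-th characters match, else max(dp[i-1][j], dp[i][j-1]).
    ·  W  R  W  V  G  R  G
 ·  0  0  0  0  0  0  0  0
 W  0  1  1  1  1  1  1  1
 R  0  1  2  2  2  2  2  2
 G  0  1  2  2  2  3  3  3
 G  0  1  2  2  2  3  3  4
 W  0  1  2  3  3  3  3  4
dp[5][7] = 4. One LCS (by backtracking along matches): WRGG.

4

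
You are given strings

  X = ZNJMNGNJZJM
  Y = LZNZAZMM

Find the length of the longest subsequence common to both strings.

Let dp[i][j] be the LCS length of the first i characters of X and the first j characters of Y. dp[i][j] = dp[i-1][j-1]+1 when the i-th and j-th characters match, else max(dp[i-1][j], dp[i][j-1]).
    ·  L  Z  N  Z  A  Z  M  M
 ·  0  0  0  0  0  0  0  0  0
 Z  0  0  1  1  1  1  1  1  1
 N  0  0  1  2  2  2  2  2  2
 J  0  0  1  2  2  2  2  2  2
 M  0  0  1  2  2  2  2  3  3
 N  0  0  1  2  2  2  2  3  3
 G  0  0  1  2  2  2  2  3  3
 N  0  0  1  2  2  2  2  3  3
 J  0  0  1  2  2  2  2  3  3
 Z  0  0  1  2  3  3  3  3  3
 J  0  0  1  2  3  3  3  3  3
 M  0  0  1  2  3  3  3  4  4
dp[11][8] = 4. One LCS (by backtracking along matches): ZNMM.

4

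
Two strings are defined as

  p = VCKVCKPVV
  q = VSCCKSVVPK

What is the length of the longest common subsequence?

Let dp[i][j] be the LCS length of the first i characters of p and the first j characters of q. dp[i][j] = dp[i-1][j-1]+1 when the i-th and j-th characters match, else max(dp[i-1][j], dp[i][j-1]).
    ·  V  S  C  C  K  S  V  V  P  K
 ·  0  0  0  0  0  0  0  0  0  0  0
 V  0  1  1  1  1  1  1  1  1  1  1
 C  0  1  1  2  2  2  2  2  2  2  2
 K  0  1  1  2  2  3  3  3  3  3  3
 V  0  1  1  2  2  3  3  4  4  4  4
 C  0  1  1  2  3  3  3  4  4  4  4
 K  0  1  1  2  3  4  4  4  4  4  5
 P  0  1  1  2  3  4  4  4  4  5  5
 V  0  1  1  2  3  4  4  5  5  5  5
 V  0  1  1  2  3  4  4  5  6  6  6
dp[9][10] = 6. One LCS (by backtracking along matches): VCCKVV.

6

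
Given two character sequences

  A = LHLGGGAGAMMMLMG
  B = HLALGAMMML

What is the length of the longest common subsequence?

9

Taking H (A #2, B #1); then L (A #3, B #2); then A (A #7, B #3); then G (A #8, B #5); then A (A #9, B #6); then M (A #10, B #7); then M (A #11, B #8); then M (A #12, B #9); then L (A #13, B #10) gives a common subsequence of length 9. Since dp[15][10] = 9, nothing longer is possible.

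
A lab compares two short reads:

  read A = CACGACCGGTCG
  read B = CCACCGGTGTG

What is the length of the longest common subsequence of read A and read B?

9

One common subsequence of length 9: C [1,1], C [3,2], A [5,3], C [6,4], C [7,5], G [8,7], G [9,9], T [10,10], G [12,11]. Since dp[12][11] = 9, nothing longer is possible.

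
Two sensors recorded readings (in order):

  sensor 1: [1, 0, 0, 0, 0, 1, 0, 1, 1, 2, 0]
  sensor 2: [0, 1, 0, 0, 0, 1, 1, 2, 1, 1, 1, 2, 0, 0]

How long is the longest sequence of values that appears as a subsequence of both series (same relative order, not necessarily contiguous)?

Taking 1 [1,2], then 0 [2,3], then 0 [3,4], then 0 [4,5], then 1 [6,9], then 1 [8,10], then 1 [9,11], then 2 [10,12], then 0 [11,14] gives a common subsequence of length 9. dp[11][14] = 9 confirms this is the maximum.

9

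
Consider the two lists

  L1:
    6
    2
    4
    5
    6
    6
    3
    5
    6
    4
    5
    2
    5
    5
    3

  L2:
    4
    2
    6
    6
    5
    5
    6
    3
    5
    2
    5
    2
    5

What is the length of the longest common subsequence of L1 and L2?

Pick 2 at L1[2]=L2[2] → 6 at L1[5]=L2[3] → 6 at L1[6]=L2[4] → 5 at L1[8]=L2[6] → 6 at L1[9]=L2[7] → 5 at L1[11]=L2[9] → 2 at L1[12]=L2[10] → 5 at L1[13]=L2[11] → 5 at L1[14]=L2[13]; all 9 values appear in both, in order. The LCS DP gives dp[15][13] = 9, so this is optimal.

9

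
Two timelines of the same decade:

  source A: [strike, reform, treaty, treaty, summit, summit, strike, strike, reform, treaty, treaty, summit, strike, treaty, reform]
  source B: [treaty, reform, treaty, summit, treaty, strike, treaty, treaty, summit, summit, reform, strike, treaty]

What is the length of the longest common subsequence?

One common subsequence of length 9: reform (source A #2, source B #2), treaty (source A #3, source B #3), treaty (source A #4, source B #5), strike (source A #8, source B #6), treaty (source A #10, source B #7), treaty (source A #11, source B #8), summit (source A #12, source B #10), strike (source A #13, source B #12), treaty (source A #14, source B #13). dp[15][13] = 9 confirms this is the maximum.

9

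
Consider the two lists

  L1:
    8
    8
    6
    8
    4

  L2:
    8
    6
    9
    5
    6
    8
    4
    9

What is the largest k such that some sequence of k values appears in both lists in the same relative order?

One common subsequence of length 4: 8 at L1[1]=L2[1], 6 at L1[3]=L2[5], 8 at L1[4]=L2[6], 4 at L1[5]=L2[7], and the DP table's final entry dp[5][8] is also 4, so no common subsequence is longer.

4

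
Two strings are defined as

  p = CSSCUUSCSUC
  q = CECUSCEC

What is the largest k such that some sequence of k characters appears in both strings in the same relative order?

6

One common subsequence of length 6: C [1,1] → C [4,3] → U [6,4] → S [7,5] → C [8,6] → C [11,8]. The LCS DP gives dp[11][8] = 6, so this is optimal.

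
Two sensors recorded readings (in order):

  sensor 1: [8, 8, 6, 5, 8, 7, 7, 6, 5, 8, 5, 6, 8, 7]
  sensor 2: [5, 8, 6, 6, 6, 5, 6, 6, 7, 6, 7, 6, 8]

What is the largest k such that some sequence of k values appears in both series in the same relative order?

Taking 8 [1,2], 6 [3,5], 5 [4,6], 7 [6,9], 7 [7,11], 6 [12,12], 8 [13,13] gives a common subsequence of length 7, and the DP table's final entry dp[14][13] is also 7, so no common subsequence is longer.

7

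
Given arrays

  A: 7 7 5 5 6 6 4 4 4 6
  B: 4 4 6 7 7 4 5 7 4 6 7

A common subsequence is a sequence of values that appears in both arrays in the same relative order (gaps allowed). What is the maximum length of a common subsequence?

Let dp[i][j] be the LCS length of the first i values of A and the first j values of B. dp[i][j] = dp[i-1][j-1]+1 when the i-th and j-th values match, else max(dp[i-1][j], dp[i][j-1]).
    ·  4  4  6  7  7  4  5  7  4  6  7
 ·  0  0  0  0  0  0  0  0  0  0  0  0
 7  0  0  0  0  1  1  1  1  1  1  1  1
 7  0  0  0  0  1  2  2  2  2  2  2  2
 5  0  0  0  0  1  2  2  3  3  3  3  3
 5  0  0  0  0  1  2  2  3  3  3  3  3
 6  0  0  0  1  1  2  2  3  3  3  4  4
 6  0  0  0  1  1  2  2  3  3  3  4  4
 4  0  1  1  1  1  2  3  3  3  4  4  4
 4  0  1  2  2  2  2  3  3  3  4  4  4
 4  0  1  2  2  2  2  3  3  3  4  4  4
 6  0  1  2  3  3  3  3  3  3  4  5  5
dp[10][11] = 5. One LCS (by backtracking along matches): 7, 7, 5, 4, 6.

5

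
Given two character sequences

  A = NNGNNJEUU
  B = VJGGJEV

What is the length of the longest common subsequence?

3

One common subsequence of length 3: G (A #3, B #4), then J (A #6, B #5), then E (A #7, B #6). The LCS DP gives dp[9][7] = 3, so this is optimal.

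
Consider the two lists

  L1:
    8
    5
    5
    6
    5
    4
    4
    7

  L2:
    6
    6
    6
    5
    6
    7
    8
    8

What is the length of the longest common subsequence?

3

One common subsequence of length 3: 5 [3,4], 6 [4,5], 7 [8,6]. The LCS DP gives dp[8][8] = 3, so this is optimal.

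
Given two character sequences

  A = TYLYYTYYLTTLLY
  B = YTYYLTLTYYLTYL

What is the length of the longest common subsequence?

9

One common subsequence of length 9: T (A #1, B #2), then Y (A #2, B #4), then L (A #3, B #7), then T (A #6, B #8), then Y (A #7, B #9), then Y (A #8, B #10), then L (A #9, B #11), then T (A #10, B #12), then L (A #13, B #14). dp[14][14] = 9 confirms this is the maximum.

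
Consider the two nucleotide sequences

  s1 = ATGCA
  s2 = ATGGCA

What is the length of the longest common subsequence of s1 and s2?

5

Taking A (s1 #1, s2 #1); then T (s1 #2, s2 #2); then G (s1 #3, s2 #4); then C (s1 #4, s2 #5); then A (s1 #5, s2 #6) gives a common subsequence of length 5. Since dp[5][6] = 5, nothing longer is possible.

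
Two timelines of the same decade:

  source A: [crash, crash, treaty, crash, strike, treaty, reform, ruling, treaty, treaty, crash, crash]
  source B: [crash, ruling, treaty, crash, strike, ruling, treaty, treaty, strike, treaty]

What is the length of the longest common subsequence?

7

Taking crash (source A #1, source B #1), treaty (source A #3, source B #3), crash (source A #4, source B #4), strike (source A #5, source B #5), treaty (source A #6, source B #7), treaty (source A #9, source B #8), treaty (source A #10, source B #10) gives a common subsequence of length 7. dp[12][10] = 7 confirms this is the maximum.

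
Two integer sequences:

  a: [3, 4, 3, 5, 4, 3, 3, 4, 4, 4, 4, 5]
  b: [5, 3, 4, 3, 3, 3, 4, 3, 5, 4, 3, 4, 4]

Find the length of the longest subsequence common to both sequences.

Pick 3 at a[1]=b[2], then 4 at a[2]=b[3], then 3 at a[3]=b[4], then 3 at a[6]=b[5], then 3 at a[7]=b[6], then 4 at a[8]=b[7], then 4 at a[9]=b[10], then 4 at a[10]=b[12], then 4 at a[11]=b[13]; all 9 values appear in both, in order. Since dp[12][13] = 9, nothing longer is possible.

9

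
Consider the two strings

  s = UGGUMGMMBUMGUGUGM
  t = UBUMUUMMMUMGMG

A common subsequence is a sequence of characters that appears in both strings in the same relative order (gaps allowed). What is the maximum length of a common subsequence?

Pick U at s[1]=t[5] → U at s[4]=t[6] → M at s[5]=t[7] → M at s[7]=t[8] → M at s[8]=t[9] → U at s[10]=t[10] → M at s[11]=t[11] → G at s[12]=t[12] → G at s[16]=t[14]; all 9 characters appear in both, in order, and the DP table's final entry dp[17][14] is also 9, so no common subsequence is longer.

9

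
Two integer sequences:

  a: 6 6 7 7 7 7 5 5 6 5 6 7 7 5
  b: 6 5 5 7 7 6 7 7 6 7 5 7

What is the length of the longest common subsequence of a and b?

8

Pick 6 [1,1] → 7 [3,4] → 7 [4,5] → 7 [5,7] → 7 [6,8] → 6 [9,9] → 5 [10,11] → 7 [13,12]; all 8 values appear in both, in order, and the DP table's final entry dp[14][12] is also 8, so no common subsequence is longer.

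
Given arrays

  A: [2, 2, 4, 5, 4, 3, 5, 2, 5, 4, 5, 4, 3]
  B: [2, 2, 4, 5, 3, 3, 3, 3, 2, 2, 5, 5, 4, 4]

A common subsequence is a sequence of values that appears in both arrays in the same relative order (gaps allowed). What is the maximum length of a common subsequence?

9

One common subsequence of length 9: 2 [1,1]; then 2 [2,2]; then 4 [3,3]; then 5 [4,4]; then 3 [6,8]; then 5 [7,11]; then 5 [9,12]; then 4 [10,13]; then 4 [12,14]. The LCS DP gives dp[13][14] = 9, so this is optimal.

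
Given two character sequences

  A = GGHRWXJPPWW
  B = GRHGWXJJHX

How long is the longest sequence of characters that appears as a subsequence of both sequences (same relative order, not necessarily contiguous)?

One common subsequence of length 5: G at A[1]=B[1], G at A[2]=B[4], W at A[5]=B[5], X at A[6]=B[6], J at A[7]=B[8]. Since dp[11][10] = 5, nothing longer is possible.

5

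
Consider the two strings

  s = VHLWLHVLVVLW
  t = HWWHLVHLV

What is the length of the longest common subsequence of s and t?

6

One common subsequence of length 6: H (s #2, t #1), W (s #4, t #3), L (s #5, t #5), H (s #6, t #7), L (s #8, t #8), V (s #10, t #9). dp[12][9] = 6 confirms this is the maximum.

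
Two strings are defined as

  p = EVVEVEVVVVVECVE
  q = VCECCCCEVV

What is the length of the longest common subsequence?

Pick V at p[2]=q[1], E at p[4]=q[3], E at p[6]=q[8], V at p[11]=q[9], V at p[14]=q[10]; all 5 characters appear in both, in order. Since dp[15][10] = 5, nothing longer is possible.

5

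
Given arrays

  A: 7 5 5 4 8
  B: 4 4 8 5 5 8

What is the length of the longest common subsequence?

Let dp[i][j] be the LCS length of the first i values of A and the first j values of B. dp[i][j] = dp[i-1][j-1]+1 when the i-th and j-th values match, else max(dp[i-1][j], dp[i][j-1]).
    ·  4  4  8  5  5  8
 ·  0  0  0  0  0  0  0
 7  0  0  0  0  0  0  0
 5  0  0  0  0  1  1  1
 5  0  0  0  0  1  2  2
 4  0  1  1  1  1  2  2
 8  0  1  1  2  2  2  3
dp[5][6] = 3. One LCS (by backtracking along matches): 5, 5, 8.

3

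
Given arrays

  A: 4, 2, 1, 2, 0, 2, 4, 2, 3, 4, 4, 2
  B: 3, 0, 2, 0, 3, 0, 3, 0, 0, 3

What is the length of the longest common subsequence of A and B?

3

One common subsequence of length 3: 2 (A #2, B #3); then 0 (A #5, B #9); then 3 (A #9, B #10). dp[12][10] = 3 confirms this is the maximum.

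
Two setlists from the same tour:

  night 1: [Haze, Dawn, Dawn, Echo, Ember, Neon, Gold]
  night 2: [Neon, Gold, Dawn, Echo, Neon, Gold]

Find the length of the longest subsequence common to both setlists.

4

One common subsequence of length 4: Dawn at night 1[3]=night 2[3], then Echo at night 1[4]=night 2[4], then Neon at night 1[6]=night 2[5], then Gold at night 1[7]=night 2[6]. Since dp[7][6] = 4, nothing longer is possible.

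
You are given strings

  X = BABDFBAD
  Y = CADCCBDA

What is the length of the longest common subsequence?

4

One common subsequence of length 4: A at X[2]=Y[2], B at X[3]=Y[6], D at X[4]=Y[7], A at X[7]=Y[8]. Since dp[8][8] = 4, nothing longer is possible.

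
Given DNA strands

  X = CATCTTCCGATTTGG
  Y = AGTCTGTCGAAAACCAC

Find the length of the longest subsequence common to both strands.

8

Match A [2,1], T [3,3], C [4,4], T [5,5], T [6,7], C [7,14], C [8,15], A [10,16] — 8 bases in the same relative order in both. dp[15][17] = 8 confirms this is the maximum.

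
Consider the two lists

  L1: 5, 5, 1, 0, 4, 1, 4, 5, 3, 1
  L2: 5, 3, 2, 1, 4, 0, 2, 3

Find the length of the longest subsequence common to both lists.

Pick 5 (L1 #1, L2 #1) → 1 (L1 #3, L2 #4) → 0 (L1 #4, L2 #6) → 3 (L1 #9, L2 #8); all 4 values appear in both, in order. dp[10][8] = 4 confirms this is the maximum.

4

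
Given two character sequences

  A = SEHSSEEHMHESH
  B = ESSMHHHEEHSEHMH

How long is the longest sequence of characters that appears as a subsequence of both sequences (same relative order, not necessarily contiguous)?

8

Pick S [1,3], then E [2,9], then H [3,10], then S [5,11], then E [7,12], then H [8,13], then M [9,14], then H [13,15]; all 8 characters appear in both, in order. Since dp[13][15] = 8, nothing longer is possible.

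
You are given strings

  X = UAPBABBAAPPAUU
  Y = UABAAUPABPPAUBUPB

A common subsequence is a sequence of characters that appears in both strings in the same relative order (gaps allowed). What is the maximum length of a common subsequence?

Pick U at X[1]=Y[1], A at X[2]=Y[2], B at X[4]=Y[3], A at X[5]=Y[4], A at X[8]=Y[5], A at X[9]=Y[8], P at X[10]=Y[10], P at X[11]=Y[11], A at X[12]=Y[12], U at X[13]=Y[13], U at X[14]=Y[15]; all 11 characters appear in both, in order. dp[14][17] = 11 confirms this is the maximum.

11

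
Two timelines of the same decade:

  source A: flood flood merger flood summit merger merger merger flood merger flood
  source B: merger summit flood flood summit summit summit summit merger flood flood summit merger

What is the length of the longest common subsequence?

6

Match flood [1,3] → flood [2,4] → merger [3,9] → flood [4,11] → summit [5,12] → merger [10,13] — 6 events in the same relative order in both. Since dp[11][13] = 6, nothing longer is possible.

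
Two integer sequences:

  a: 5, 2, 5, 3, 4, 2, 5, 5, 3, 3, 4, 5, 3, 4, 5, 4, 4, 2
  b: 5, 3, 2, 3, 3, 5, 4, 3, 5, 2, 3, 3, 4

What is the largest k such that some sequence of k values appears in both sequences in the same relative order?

9

Taking 5 at a[3]=b[1]; then 3 at a[4]=b[2]; then 2 at a[6]=b[3]; then 3 at a[9]=b[4]; then 3 at a[10]=b[5]; then 4 at a[11]=b[7]; then 5 at a[12]=b[9]; then 3 at a[13]=b[12]; then 4 at a[17]=b[13] gives a common subsequence of length 9. Since dp[18][13] = 9, nothing longer is possible.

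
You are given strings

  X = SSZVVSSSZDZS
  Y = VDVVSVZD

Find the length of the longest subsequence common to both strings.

Let dp[i][j] be the LCS length of the first i characters of X and the first j characters of Y. dp[i][j] = dp[i-1][j-1]+1 when the i-th and j-th characters match, else max(dp[i-1][j], dp[i][j-1]).
    ·  V  D  V  V  S  V  Z  D
 ·  0  0  0  0  0  0  0  0  0
 S  0  0  0  0  0  1  1  1  1
 S  0  0  0  0  0  1  1  1  1
 Z  0  0  0  0  0  1  1  2  2
 V  0  1  1  1  1  1  2  2  2
 V  0  1  1  2  2  2  2  2  2
 S  0  1  1  2  2  3  3  3  3
 S  0  1  1  2  2  3  3  3  3
 S  0  1  1  2  2  3  3  3  3
 Z  0  1  1  2  2  3  3  4  4
 D  0  1  2  2  2  3  3  4  5
 Z  0  1  2  2  2  3  3  4  5
 S  0  1  2  2  2  3  3  4  5
dp[12][8] = 5. One LCS (by backtracking along matches): VVSZD.

5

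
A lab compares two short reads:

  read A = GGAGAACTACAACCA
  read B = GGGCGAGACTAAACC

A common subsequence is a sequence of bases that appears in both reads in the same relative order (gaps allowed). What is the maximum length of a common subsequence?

12

Taking G at read A[1]=read B[3], G at read A[2]=read B[5], A at read A[3]=read B[6], G at read A[4]=read B[7], A at read A[6]=read B[8], C at read A[7]=read B[9], T at read A[8]=read B[10], A at read A[9]=read B[11], A at read A[11]=read B[12], A at read A[12]=read B[13], C at read A[13]=read B[14], C at read A[14]=read B[15] gives a common subsequence of length 12, and the DP table's final entry dp[15][15] is also 12, so no common subsequence is longer.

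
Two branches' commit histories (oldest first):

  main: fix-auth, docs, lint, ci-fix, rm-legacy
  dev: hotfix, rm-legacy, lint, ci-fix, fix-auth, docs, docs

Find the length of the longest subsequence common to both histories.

2

Pick fix-auth (main #1, dev #5); then docs (main #2, dev #7); all 2 commits appear in both, in order, and the DP table's final entry dp[5][7] is also 2, so no common subsequence is longer.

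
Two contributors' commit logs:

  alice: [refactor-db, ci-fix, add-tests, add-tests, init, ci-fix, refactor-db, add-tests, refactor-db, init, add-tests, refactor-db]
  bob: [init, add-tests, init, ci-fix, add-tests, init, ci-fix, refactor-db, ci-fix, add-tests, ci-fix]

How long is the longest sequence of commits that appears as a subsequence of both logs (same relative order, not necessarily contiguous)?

Match ci-fix (alice #2, bob #4); then add-tests (alice #4, bob #5); then init (alice #5, bob #6); then ci-fix (alice #6, bob #7); then refactor-db (alice #7, bob #8); then add-tests (alice #8, bob #10) — 6 commits in the same relative order in both, and the DP table's final entry dp[12][11] is also 6, so no common subsequence is longer.

6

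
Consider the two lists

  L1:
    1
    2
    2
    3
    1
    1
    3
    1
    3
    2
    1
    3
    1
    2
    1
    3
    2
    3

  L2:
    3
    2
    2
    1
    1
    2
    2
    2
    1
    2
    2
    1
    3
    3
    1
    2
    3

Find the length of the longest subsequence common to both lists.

One common subsequence of length 11: 2 [2,2], then 2 [3,3], then 1 [5,4], then 1 [6,5], then 1 [8,9], then 2 [10,11], then 1 [11,12], then 3 [12,14], then 1 [15,15], then 2 [17,16], then 3 [18,17]. dp[18][17] = 11 confirms this is the maximum.

11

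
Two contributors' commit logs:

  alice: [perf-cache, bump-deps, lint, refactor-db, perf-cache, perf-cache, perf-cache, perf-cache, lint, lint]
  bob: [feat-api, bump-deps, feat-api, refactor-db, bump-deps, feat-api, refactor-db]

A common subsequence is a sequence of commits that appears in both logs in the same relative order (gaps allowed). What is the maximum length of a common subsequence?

2

Taking bump-deps (alice #2, bob #5), refactor-db (alice #4, bob #7) gives a common subsequence of length 2. Since dp[10][7] = 2, nothing longer is possible.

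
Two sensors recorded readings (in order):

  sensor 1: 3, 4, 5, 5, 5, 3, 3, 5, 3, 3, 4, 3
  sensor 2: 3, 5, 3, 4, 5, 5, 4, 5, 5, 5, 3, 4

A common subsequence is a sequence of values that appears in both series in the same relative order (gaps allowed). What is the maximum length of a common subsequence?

Pick 3 [1,3]; then 4 [2,4]; then 5 [3,6]; then 5 [4,8]; then 5 [5,9]; then 5 [8,10]; then 3 [10,11]; then 4 [11,12]; all 8 values appear in both, in order. Since dp[12][12] = 8, nothing longer is possible.

8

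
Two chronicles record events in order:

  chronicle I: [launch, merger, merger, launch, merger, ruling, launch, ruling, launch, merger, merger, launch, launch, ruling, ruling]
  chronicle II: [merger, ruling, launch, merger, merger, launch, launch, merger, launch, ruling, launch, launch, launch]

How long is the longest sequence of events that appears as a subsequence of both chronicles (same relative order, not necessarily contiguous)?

10

Match launch (chronicle I #1, chronicle II #3), then merger (chronicle I #2, chronicle II #4), then merger (chronicle I #3, chronicle II #5), then launch (chronicle I #4, chronicle II #7), then merger (chronicle I #5, chronicle II #8), then launch (chronicle I #7, chronicle II #9), then ruling (chronicle I #8, chronicle II #10), then launch (chronicle I #9, chronicle II #11), then launch (chronicle I #12, chronicle II #12), then launch (chronicle I #13, chronicle II #13) — 10 events in the same relative order in both. Since dp[15][13] = 10, nothing longer is possible.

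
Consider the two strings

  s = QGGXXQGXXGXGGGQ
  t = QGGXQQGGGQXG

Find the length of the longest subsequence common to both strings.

9

Match Q at s[1]=t[1]; then G at s[2]=t[2]; then G at s[3]=t[3]; then X at s[4]=t[4]; then Q at s[6]=t[6]; then G at s[7]=t[8]; then G at s[10]=t[9]; then X at s[11]=t[11]; then G at s[14]=t[12] — 9 characters in the same relative order in both. The LCS DP gives dp[15][12] = 9, so this is optimal.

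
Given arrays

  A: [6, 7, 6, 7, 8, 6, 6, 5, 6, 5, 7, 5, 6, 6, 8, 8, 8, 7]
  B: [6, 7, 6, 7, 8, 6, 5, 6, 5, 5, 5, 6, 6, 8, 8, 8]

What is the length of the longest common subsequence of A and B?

15

Pick 6 (A #1, B #1), 7 (A #2, B #2), 6 (A #3, B #3), 7 (A #4, B #4), 8 (A #5, B #5), 6 (A #6, B #6), 6 (A #7, B #8), 5 (A #8, B #9), 5 (A #10, B #10), 5 (A #12, B #11), 6 (A #13, B #12), 6 (A #14, B #13), 8 (A #15, B #14), 8 (A #16, B #15), 8 (A #17, B #16); all 15 values appear in both, in order. Since dp[18][16] = 15, nothing longer is possible.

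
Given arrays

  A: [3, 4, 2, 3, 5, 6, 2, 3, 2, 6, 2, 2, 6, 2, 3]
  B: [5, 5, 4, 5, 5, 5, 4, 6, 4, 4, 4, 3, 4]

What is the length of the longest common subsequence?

One common subsequence of length 4: 4 (A #2, B #3), then 5 (A #5, B #6), then 6 (A #6, B #8), then 3 (A #8, B #12), and the DP table's final entry dp[15][13] is also 4, so no common subsequence is longer.

4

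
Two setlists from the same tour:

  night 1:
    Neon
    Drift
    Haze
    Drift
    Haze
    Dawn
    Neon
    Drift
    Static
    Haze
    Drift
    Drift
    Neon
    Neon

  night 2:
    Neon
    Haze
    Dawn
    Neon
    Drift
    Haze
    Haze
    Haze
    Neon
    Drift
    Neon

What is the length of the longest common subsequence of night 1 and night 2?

8

Match Neon (night 1 #1, night 2 #1); then Haze (night 1 #5, night 2 #2); then Dawn (night 1 #6, night 2 #3); then Neon (night 1 #7, night 2 #4); then Drift (night 1 #8, night 2 #5); then Haze (night 1 #10, night 2 #8); then Drift (night 1 #12, night 2 #10); then Neon (night 1 #14, night 2 #11) — 8 songs in the same relative order in both, and the DP table's final entry dp[14][11] is also 8, so no common subsequence is longer.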